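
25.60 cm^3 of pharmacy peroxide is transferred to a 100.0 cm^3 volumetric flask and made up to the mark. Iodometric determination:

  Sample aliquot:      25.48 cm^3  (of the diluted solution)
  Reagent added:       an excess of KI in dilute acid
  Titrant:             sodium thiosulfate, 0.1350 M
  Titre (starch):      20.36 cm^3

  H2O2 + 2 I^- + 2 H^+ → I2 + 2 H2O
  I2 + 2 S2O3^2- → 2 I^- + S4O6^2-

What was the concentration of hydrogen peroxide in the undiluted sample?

0.2107 M

n(S2O3^2-) = 0.02036 × 0.1350 = 2.749 × 10^-3 mol
n(I2) = n(S2O3^2-)/2 = 1.374 × 10^-3 mol
n(H2O2) in the aliquot = 1.374 × 10^-3 mol (1:1 ratio)
[H2O2]_dilute = 1.374 × 10^-3 / 0.02548 = 0.05394 mol/L
[H2O2]_original = 0.05394 × 100.0/25.60 = 0.2107 mol/L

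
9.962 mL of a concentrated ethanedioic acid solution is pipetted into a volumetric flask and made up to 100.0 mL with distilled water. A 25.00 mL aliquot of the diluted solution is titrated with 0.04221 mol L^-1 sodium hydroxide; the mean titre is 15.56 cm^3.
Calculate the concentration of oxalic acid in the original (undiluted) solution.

H2C2O4 + 2 NaOH → Na2C2O4 + 2 H2O
n(NaOH) = 0.01556 × 0.04221 = 6.568 × 10^-4 mol
From the 1:2 ratio, n(H2C2O4) in the aliquot = 1/2 × 6.568 × 10^-4 = 3.284 × 10^-4 mol
[H2C2O4]_dilute = 3.284 × 10^-4 / 0.02500 = 0.01314 mol/L
Dilution factor = 100.0 / 9.962 = 10.04
[H2C2O4]_stock = 0.01314 × 10.04 = 0.1319 mol/L

0.1319 mol/L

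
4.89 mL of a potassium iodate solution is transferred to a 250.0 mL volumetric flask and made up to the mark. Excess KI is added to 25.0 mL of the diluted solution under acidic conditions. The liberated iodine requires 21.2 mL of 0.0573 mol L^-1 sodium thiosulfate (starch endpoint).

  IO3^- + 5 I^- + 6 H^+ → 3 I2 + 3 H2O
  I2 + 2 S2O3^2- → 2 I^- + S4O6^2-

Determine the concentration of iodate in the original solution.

n(S2O3^2-) = 0.0212 × 0.0573 = 1.21 × 10^-3 mol
n(I2) = n(S2O3^2-)/2 = 6.07 × 10^-4 mol
From the 1:3 ratio, n(IO3^-) in the aliquot = 1/3 × 6.07 × 10^-4 = 2.02 × 10^-4 mol
[IO3^-]_dilute = 2.02 × 10^-4 / 0.0250 = 0.00810 mol/L
[IO3^-]_original = 0.00810 × 250.0/4.89 = 0.414 mol/L

0.414 mol/L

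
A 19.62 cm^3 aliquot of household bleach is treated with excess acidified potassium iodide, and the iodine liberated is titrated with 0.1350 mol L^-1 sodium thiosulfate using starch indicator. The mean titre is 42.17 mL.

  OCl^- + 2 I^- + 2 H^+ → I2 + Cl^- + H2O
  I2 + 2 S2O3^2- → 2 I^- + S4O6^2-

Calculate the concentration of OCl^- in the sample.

n(S2O3^2-) = 0.04217 × 0.1350 = 5.693 × 10^-3 mol
n(I2) = n(S2O3^2-)/2 = 2.846 × 10^-3 mol
n(OCl^-) in the aliquot = 2.846 × 10^-3 mol (1:1 ratio)
[OCl^-] = 2.846 × 10^-3 / 0.01962 = 0.1451 mol/L

0.1451 mol/L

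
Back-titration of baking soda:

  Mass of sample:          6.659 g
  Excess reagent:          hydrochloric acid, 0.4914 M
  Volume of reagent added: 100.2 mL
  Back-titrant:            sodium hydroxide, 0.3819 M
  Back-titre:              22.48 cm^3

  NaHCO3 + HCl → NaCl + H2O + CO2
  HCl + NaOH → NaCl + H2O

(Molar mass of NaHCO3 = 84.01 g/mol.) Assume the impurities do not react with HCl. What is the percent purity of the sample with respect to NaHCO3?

n(HCl) added = 0.1002 × 0.4914 = 0.04924 mol
n(NaOH) used in back-titration = 0.02248 × 0.3819 = 8.585 × 10^-3 mol
n(HCl) left over = 8.585 × 10^-3 mol (1:1 ratio)
n(HCl) consumed by analyte = 0.04924 − 8.585 × 10^-3 = 0.04065 mol
n(NaHCO3) = 0.04065 mol (1:1 ratio)
mass of NaHCO3 = 0.04065 × 84.01 = 3.415 g
% NaHCO3 = 3.415 / 6.659 × 100 = 51.29 %

51.29 %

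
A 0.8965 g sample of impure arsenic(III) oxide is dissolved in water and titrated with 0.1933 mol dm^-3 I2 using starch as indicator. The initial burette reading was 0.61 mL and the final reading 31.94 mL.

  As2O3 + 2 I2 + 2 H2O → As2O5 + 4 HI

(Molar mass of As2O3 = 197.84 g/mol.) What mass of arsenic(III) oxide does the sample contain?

n(I2) = 0.03133 L × 0.1933 mol/L = 6.056 × 10^-3 mol
From the 1:2 ratio, n(As2O3) = 1/2 × 6.056 × 10^-3 = 3.028 × 10^-3 mol
mass of As2O3 = 3.028 × 10^-3 × 197.84 g/mol = 0.5991 g

0.5991 g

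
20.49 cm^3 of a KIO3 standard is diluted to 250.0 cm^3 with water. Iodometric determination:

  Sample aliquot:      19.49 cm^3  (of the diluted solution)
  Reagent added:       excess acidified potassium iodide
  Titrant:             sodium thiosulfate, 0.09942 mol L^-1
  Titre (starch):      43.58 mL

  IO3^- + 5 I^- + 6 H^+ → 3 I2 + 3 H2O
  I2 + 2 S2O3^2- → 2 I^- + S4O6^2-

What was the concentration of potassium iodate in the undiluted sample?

n(S2O3^2-) = 0.04358 × 0.09942 = 4.333 × 10^-3 mol
n(I2) = n(S2O3^2-)/2 = 2.166 × 10^-3 mol
From the 1:3 ratio, n(IO3^-) in the aliquot = 1/3 × 2.166 × 10^-3 = 7.221 × 10^-4 mol
[IO3^-]_dilute = 7.221 × 10^-4 / 0.01949 = 0.03705 mol/L
[IO3^-]_original = 0.03705 × 250.0/20.49 = 0.4521 mol/L

0.4521 mol/L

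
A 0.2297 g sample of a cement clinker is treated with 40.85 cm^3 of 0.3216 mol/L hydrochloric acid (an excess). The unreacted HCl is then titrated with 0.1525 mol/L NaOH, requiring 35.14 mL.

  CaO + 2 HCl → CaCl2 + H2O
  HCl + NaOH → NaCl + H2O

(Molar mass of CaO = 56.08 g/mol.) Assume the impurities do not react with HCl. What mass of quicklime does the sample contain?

0.2181 g

n(HCl) added = 0.04085 × 0.3216 = 0.01314 mol
n(NaOH) used in back-titration = 0.03514 × 0.1525 = 5.359 × 10^-3 mol
n(HCl) left over = 5.359 × 10^-3 mol (1:1 ratio)
n(HCl) consumed by analyte = 0.01314 − 5.359 × 10^-3 = 7.779 × 10^-3 mol
From the 1:2 ratio, n(CaO) = 1/2 × 7.779 × 10^-3 = 3.889 × 10^-3 mol
mass of CaO = 3.889 × 10^-3 × 56.08 = 0.2181 g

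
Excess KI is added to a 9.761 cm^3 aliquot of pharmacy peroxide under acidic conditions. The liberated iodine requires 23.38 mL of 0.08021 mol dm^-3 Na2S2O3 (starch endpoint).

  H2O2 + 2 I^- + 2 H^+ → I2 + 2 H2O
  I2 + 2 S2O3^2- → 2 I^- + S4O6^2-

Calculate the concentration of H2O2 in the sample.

n(S2O3^2-) = 0.02338 × 0.08021 = 1.875 × 10^-3 mol
n(I2) = n(S2O3^2-)/2 = 9.377 × 10^-4 mol
n(H2O2) in the aliquot = 9.377 × 10^-4 mol (1:1 ratio)
[H2O2] = 9.377 × 10^-4 / 0.009761 = 0.09606 mol/L

0.09606 mol/L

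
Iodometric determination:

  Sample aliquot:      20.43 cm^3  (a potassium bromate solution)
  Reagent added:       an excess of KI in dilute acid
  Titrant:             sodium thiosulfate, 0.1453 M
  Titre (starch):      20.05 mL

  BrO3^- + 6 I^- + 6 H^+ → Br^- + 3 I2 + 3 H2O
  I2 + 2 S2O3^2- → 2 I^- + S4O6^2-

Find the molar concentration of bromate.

n(S2O3^2-) = 0.02005 × 0.1453 = 2.913 × 10^-3 mol
n(I2) = n(S2O3^2-)/2 = 1.457 × 10^-3 mol
From the 1:3 ratio, n(BrO3^-) in the aliquot = 1/3 × 1.457 × 10^-3 = 4.855 × 10^-4 mol
[BrO3^-] = 4.855 × 10^-4 / 0.02043 = 0.02377 mol/L

0.02377 M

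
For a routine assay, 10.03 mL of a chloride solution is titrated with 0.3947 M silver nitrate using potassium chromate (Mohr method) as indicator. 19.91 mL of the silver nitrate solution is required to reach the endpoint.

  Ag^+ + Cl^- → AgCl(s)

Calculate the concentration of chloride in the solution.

n(AgNO3) = 0.01991 L × 0.3947 mol/L = 7.858 × 10^-3 mol
n(Cl-) = 7.858 × 10^-3 mol (1:1 mole ratio)
[Cl-] = 7.858 × 10^-3 mol / 0.01003 L = 0.7835 mol/L

0.7835 M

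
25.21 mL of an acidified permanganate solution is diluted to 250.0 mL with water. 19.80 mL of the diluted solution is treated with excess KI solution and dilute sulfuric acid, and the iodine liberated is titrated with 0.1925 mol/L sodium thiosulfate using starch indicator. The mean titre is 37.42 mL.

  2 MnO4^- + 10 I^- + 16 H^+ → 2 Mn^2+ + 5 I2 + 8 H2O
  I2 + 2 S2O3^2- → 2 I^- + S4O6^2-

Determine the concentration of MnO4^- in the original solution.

n(S2O3^2-) = 0.03742 × 0.1925 = 7.203 × 10^-3 mol
n(I2) = n(S2O3^2-)/2 = 3.602 × 10^-3 mol
From the 2:5 ratio, n(MnO4^-) in the aliquot = 2/5 × 3.602 × 10^-3 = 1.441 × 10^-3 mol
[MnO4^-]_dilute = 1.441 × 10^-3 / 0.01980 = 0.07276 mol/L
[MnO4^-]_original = 0.07276 × 250.0/25.21 = 0.7216 mol/L

0.7216 mol/L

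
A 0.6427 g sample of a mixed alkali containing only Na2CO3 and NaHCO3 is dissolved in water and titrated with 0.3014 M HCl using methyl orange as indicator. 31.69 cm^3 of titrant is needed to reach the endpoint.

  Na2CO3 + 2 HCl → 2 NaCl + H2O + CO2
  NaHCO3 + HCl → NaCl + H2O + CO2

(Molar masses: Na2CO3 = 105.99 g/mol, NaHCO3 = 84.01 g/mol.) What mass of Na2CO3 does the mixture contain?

n(HCl) = 0.03169 × 0.3014 = 9.551 × 10^-3 mol
Let x = n(Na2CO3), y = n(NaHCO3).
Titrant: 2x + 1y = 9.551 × 10^-3;  mass: 105.99x + 84.01y = 0.6427
Solving, x = 2.575 × 10^-3 mol, y = 4.402 × 10^-3 mol
mass of Na2CO3 = 2.575 × 10^-3 × 105.99 = 0.2729 g

0.2729 g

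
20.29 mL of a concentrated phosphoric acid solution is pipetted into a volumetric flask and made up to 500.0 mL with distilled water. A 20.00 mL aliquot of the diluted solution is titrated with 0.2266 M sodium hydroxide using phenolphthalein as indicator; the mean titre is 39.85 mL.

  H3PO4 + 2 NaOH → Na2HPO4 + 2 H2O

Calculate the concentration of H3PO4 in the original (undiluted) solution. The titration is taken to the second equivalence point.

5.563 M

n(NaOH) = 0.03985 × 0.2266 = 9.030 × 10^-3 mol
From the 1:2 ratio, n(H3PO4) in the aliquot = 1/2 × 9.030 × 10^-3 = 4.515 × 10^-3 mol
[H3PO4]_dilute = 4.515 × 10^-3 / 0.02000 = 0.2258 mol/L
Dilution factor = 500.0 / 20.29 = 24.64
[H3PO4]_stock = 0.2258 × 24.64 = 5.563 mol/L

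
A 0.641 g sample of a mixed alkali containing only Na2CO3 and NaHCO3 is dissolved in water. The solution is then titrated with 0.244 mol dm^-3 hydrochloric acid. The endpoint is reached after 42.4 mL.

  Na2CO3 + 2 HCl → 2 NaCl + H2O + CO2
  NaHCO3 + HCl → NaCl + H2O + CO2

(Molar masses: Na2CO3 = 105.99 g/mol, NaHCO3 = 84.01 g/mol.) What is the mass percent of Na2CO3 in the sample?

n(HCl) = 0.0424 × 0.244 = 0.0103 mol
Let x = n(Na2CO3), y = n(NaHCO3).
Titrant: 2x + 1y = 0.0103;  mass: 105.99x + 84.01y = 0.641
Solving, x = 3.68 × 10^-3 mol, y = 2.99 × 10^-3 mol
mass of Na2CO3 = 3.68 × 10^-3 × 105.99 = 0.390 g
% Na2CO3 = 0.390 / 0.641 × 100 = 60.8 %

60.8 %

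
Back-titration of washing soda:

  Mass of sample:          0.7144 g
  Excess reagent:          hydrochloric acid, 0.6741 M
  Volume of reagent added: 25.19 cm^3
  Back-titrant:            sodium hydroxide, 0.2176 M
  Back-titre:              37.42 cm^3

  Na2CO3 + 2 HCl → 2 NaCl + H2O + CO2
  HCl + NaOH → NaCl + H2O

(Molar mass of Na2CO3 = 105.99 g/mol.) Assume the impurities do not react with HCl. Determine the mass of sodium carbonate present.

n(HCl) added = 0.02519 × 0.6741 = 0.01698 mol
n(NaOH) used in back-titration = 0.03742 × 0.2176 = 8.143 × 10^-3 mol
n(HCl) left over = 8.143 × 10^-3 mol (1:1 ratio)
n(HCl) consumed by analyte = 0.01698 − 8.143 × 10^-3 = 8.838 × 10^-3 mol
From the 1:2 ratio, n(Na2CO3) = 1/2 × 8.838 × 10^-3 = 4.419 × 10^-3 mol
mass of Na2CO3 = 4.419 × 10^-3 × 105.99 = 0.4684 g

0.4684 g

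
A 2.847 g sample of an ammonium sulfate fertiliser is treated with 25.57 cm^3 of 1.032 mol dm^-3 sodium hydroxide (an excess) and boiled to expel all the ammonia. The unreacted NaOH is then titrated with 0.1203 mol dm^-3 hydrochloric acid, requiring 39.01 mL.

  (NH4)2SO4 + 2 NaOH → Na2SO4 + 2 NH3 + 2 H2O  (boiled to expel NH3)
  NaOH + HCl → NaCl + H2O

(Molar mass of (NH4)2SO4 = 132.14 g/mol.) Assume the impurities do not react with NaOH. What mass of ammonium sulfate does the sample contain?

n(NaOH) added = 0.02557 × 1.032 = 0.02639 mol
n(HCl) used in back-titration = 0.03901 × 0.1203 = 4.693 × 10^-3 mol
n(NaOH) left over = 4.693 × 10^-3 mol (1:1 ratio)
n(NaOH) consumed by analyte = 0.02639 − 4.693 × 10^-3 = 0.02170 mol
From the 1:2 ratio, n((NH4)2SO4) = 1/2 × 0.02170 = 0.01085 mol
mass of (NH4)2SO4 = 0.01085 × 132.14 = 1.433 g

1.433 g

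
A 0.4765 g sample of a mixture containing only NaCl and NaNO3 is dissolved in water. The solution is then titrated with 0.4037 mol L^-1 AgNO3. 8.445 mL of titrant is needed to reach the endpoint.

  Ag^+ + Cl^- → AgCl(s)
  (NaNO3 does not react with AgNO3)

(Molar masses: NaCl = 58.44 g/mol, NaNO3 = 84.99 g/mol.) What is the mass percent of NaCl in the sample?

41.81 %

n(AgNO3) = 0.008445 × 0.4037 = 3.409 × 10^-3 mol
Let x = n(NaCl), y = n(NaNO3).
Titrant: 1x = 3.409 × 10^-3;  mass: 58.44x + 84.99y = 0.4765
Solving, x = 3.409 × 10^-3 mol, y = 3.262 × 10^-3 mol
mass of NaCl = 3.409 × 10^-3 × 58.44 = 0.1992 g
% NaCl = 0.1992 / 0.4765 × 100 = 41.81 %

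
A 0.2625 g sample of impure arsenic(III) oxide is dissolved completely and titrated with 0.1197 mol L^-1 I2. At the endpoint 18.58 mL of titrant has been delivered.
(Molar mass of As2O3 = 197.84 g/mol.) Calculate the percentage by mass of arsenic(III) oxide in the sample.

As2O3 + 2 I2 + 2 H2O → As2O5 + 4 HI
n(I2) = 0.01858 L × 0.1197 mol/L = 2.224 × 10^-3 mol
From the 1:2 ratio, n(As2O3) = 1/2 × 2.224 × 10^-3 = 1.112 × 10^-3 mol
mass of As2O3 = 1.112 × 10^-3 × 197.84 g/mol = 0.2200 g
% As2O3 = 0.2200 / 0.2625 × 100 = 83.81 %

83.81 %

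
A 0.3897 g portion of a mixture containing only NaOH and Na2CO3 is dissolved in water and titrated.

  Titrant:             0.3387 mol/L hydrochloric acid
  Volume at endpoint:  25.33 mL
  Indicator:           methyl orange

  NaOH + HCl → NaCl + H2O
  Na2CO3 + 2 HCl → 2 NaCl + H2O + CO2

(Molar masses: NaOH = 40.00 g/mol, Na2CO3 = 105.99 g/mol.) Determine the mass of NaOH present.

0.1999 g

n(HCl) = 0.02533 × 0.3387 = 8.579 × 10^-3 mol
Let x = n(NaOH), y = n(Na2CO3).
Titrant: 1x + 2y = 8.579 × 10^-3;  mass: 40.00x + 105.99y = 0.3897
Solving, x = 4.999 × 10^-3 mol, y = 1.790 × 10^-3 mol
mass of NaOH = 4.999 × 10^-3 × 40.00 = 0.1999 g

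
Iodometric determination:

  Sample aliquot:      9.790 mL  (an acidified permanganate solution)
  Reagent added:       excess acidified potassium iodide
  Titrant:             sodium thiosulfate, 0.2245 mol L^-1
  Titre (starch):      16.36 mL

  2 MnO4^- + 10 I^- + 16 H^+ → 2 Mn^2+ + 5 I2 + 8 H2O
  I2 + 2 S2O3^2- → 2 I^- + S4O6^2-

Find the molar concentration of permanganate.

0.07503 mol/L

n(S2O3^2-) = 0.01636 × 0.2245 = 3.673 × 10^-3 mol
n(I2) = n(S2O3^2-)/2 = 1.836 × 10^-3 mol
From the 2:5 ratio, n(MnO4^-) in the aliquot = 2/5 × 1.836 × 10^-3 = 7.346 × 10^-4 mol
[MnO4^-] = 7.346 × 10^-4 / 0.009790 = 0.07503 mol/L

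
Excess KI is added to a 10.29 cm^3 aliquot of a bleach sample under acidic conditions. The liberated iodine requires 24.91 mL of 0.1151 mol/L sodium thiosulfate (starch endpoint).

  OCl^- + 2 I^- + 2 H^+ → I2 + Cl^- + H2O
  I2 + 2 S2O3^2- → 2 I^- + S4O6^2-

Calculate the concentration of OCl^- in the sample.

n(S2O3^2-) = 0.02491 × 0.1151 = 2.867 × 10^-3 mol
n(I2) = n(S2O3^2-)/2 = 1.434 × 10^-3 mol
n(OCl^-) in the aliquot = 1.434 × 10^-3 mol (1:1 ratio)
[OCl^-] = 1.434 × 10^-3 / 0.01029 = 0.1393 mol/L

0.1393 mol/L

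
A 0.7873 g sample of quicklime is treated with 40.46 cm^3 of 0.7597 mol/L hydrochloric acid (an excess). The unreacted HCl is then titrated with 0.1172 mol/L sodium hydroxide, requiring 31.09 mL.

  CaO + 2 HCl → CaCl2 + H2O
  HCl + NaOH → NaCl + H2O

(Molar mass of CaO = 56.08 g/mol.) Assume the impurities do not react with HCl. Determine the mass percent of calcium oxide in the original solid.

n(HCl) added = 0.04046 × 0.7597 = 0.03074 mol
n(NaOH) used in back-titration = 0.03109 × 0.1172 = 3.644 × 10^-3 mol
n(HCl) left over = 3.644 × 10^-3 mol (1:1 ratio)
n(HCl) consumed by analyte = 0.03074 − 3.644 × 10^-3 = 0.02709 mol
From the 1:2 ratio, n(CaO) = 1/2 × 0.02709 = 0.01355 mol
mass of CaO = 0.01355 × 56.08 = 0.7597 g
% CaO = 0.7597 / 0.7873 × 100 = 96.50 %

96.50 %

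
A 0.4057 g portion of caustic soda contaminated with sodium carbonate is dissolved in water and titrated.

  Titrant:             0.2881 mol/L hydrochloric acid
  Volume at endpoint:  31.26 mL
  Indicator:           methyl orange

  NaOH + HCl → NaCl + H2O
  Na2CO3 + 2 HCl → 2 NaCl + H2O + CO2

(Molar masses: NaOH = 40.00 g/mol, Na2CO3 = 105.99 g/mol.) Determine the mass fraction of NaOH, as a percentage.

54.30 %

n(HCl) = 0.03126 × 0.2881 = 9.006 × 10^-3 mol
Let x = n(NaOH), y = n(Na2CO3).
Titrant: 1x + 2y = 9.006 × 10^-3;  mass: 40.00x + 105.99y = 0.4057
Solving, x = 5.508 × 10^-3 mol, y = 1.749 × 10^-3 mol
mass of NaOH = 5.508 × 10^-3 × 40.00 = 0.2203 g
% NaOH = 0.2203 / 0.4057 × 100 = 54.30 %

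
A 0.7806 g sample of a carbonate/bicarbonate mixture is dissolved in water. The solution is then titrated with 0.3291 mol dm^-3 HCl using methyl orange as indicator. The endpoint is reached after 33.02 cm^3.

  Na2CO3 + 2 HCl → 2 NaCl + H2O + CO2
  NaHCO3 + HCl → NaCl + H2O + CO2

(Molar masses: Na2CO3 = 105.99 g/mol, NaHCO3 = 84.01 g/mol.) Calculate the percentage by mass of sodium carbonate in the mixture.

n(HCl) = 0.03302 × 0.3291 = 0.01087 mol
Let x = n(Na2CO3), y = n(NaHCO3).
Titrant: 2x + 1y = 0.01087;  mass: 105.99x + 84.01y = 0.7806
Solving, x = 2.133 × 10^-3 mol, y = 6.600 × 10^-3 mol
mass of Na2CO3 = 2.133 × 10^-3 × 105.99 = 0.2261 g
% Na2CO3 = 0.2261 / 0.7806 × 100 = 28.97 %

28.97 %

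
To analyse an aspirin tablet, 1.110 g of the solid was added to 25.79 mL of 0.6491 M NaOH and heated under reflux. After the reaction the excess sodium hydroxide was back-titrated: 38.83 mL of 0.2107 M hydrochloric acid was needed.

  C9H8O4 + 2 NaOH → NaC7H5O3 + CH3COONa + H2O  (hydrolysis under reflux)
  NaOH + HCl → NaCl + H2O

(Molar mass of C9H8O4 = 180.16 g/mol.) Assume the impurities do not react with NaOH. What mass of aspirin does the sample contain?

0.7710 g

n(NaOH) added = 0.02579 × 0.6491 = 0.01674 mol
n(HCl) used in back-titration = 0.03883 × 0.2107 = 8.181 × 10^-3 mol
n(NaOH) left over = 8.181 × 10^-3 mol (1:1 ratio)
n(NaOH) consumed by analyte = 0.01674 − 8.181 × 10^-3 = 8.559 × 10^-3 mol
From the 1:2 ratio, n(C9H8O4) = 1/2 × 8.559 × 10^-3 = 4.279 × 10^-3 mol
mass of C9H8O4 = 4.279 × 10^-3 × 180.16 = 0.7710 g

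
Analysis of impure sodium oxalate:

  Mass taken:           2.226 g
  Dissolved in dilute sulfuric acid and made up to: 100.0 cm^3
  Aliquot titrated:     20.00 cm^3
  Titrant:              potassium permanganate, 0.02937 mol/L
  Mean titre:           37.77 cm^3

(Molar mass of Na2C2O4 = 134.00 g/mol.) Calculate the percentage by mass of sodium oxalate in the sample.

2 MnO4^- + 5 C2O4^2- + 16 H^+ → 2 Mn^2+ + 10 CO2 + 8 H2O
n(KMnO4) per titration = 0.03777 × 0.02937 = 1.109 × 10^-3 mol
From the 5:2 ratio, n(Na2C2O4) in each aliquot = 5/2 × 1.109 × 10^-3 = 2.773 × 10^-3 mol
n(Na2C2O4) in the whole flask = 2.773 × 10^-3 × 100.0/20.00 = 0.01387 mol
mass of Na2C2O4 = 0.01387 × 134.00 = 1.858 g
% Na2C2O4 = 1.858 / 2.226 × 100 = 83.47 %

83.47 %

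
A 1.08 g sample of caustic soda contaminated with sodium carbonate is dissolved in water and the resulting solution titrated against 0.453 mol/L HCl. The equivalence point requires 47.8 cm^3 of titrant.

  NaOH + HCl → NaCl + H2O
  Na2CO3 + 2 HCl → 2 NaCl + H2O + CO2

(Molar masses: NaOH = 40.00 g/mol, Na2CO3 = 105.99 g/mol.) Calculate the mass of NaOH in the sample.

0.208 g

n(HCl) = 0.0478 × 0.453 = 0.0217 mol
Let x = n(NaOH), y = n(Na2CO3).
Titrant: 1x + 2y = 0.0217;  mass: 40.00x + 105.99y = 1.08
Solving, x = 5.20 × 10^-3 mol, y = 8.23 × 10^-3 mol
mass of NaOH = 5.20 × 10^-3 × 40.00 = 0.208 g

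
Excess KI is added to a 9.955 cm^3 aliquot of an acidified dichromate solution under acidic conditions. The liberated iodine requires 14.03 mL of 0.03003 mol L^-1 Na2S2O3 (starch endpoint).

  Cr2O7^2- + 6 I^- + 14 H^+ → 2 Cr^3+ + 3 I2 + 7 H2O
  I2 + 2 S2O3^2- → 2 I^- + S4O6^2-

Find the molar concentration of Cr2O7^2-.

n(S2O3^2-) = 0.01403 × 0.03003 = 4.213 × 10^-4 mol
n(I2) = n(S2O3^2-)/2 = 2.107 × 10^-4 mol
From the 1:3 ratio, n(Cr2O7^2-) in the aliquot = 1/3 × 2.107 × 10^-4 = 7.022 × 10^-5 mol
[Cr2O7^2-] = 7.022 × 10^-5 / 0.009955 = 0.007054 mol/L

0.007054 mol/L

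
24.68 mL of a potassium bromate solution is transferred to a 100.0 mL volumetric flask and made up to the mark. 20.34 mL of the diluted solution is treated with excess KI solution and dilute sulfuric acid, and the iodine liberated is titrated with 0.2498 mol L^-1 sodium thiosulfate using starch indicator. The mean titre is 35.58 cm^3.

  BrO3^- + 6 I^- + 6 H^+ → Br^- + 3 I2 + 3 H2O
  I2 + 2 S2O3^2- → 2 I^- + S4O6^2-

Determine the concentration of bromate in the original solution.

n(S2O3^2-) = 0.03558 × 0.2498 = 8.888 × 10^-3 mol
n(I2) = n(S2O3^2-)/2 = 4.444 × 10^-3 mol
From the 1:3 ratio, n(BrO3^-) in the aliquot = 1/3 × 4.444 × 10^-3 = 1.481 × 10^-3 mol
[BrO3^-]_dilute = 1.481 × 10^-3 / 0.02034 = 0.07283 mol/L
[BrO3^-]_original = 0.07283 × 100.0/24.68 = 0.2951 mol/L

0.2951 mol/L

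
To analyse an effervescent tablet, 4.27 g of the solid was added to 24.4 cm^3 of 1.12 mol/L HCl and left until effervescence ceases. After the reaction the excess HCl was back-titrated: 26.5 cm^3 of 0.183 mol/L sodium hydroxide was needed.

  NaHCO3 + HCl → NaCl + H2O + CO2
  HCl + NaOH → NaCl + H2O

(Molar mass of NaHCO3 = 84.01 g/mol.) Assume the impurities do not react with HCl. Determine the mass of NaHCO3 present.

1.89 g

n(HCl) added = 0.0244 × 1.12 = 0.0273 mol
n(NaOH) used in back-titration = 0.0265 × 0.183 = 4.85 × 10^-3 mol
n(HCl) left over = 4.85 × 10^-3 mol (1:1 ratio)
n(HCl) consumed by analyte = 0.0273 − 4.85 × 10^-3 = 0.0225 mol
n(NaHCO3) = 0.0225 mol (1:1 ratio)
mass of NaHCO3 = 0.0225 × 84.01 = 1.89 g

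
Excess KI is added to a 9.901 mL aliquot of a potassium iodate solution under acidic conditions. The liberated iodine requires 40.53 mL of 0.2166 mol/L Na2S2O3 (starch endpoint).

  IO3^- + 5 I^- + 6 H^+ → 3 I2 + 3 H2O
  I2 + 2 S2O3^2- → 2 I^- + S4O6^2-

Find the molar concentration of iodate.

0.1478 mol/L

n(S2O3^2-) = 0.04053 × 0.2166 = 8.779 × 10^-3 mol
n(I2) = n(S2O3^2-)/2 = 4.389 × 10^-3 mol
From the 1:3 ratio, n(IO3^-) in the aliquot = 1/3 × 4.389 × 10^-3 = 1.463 × 10^-3 mol
[IO3^-] = 1.463 × 10^-3 / 0.009901 = 0.1478 mol/L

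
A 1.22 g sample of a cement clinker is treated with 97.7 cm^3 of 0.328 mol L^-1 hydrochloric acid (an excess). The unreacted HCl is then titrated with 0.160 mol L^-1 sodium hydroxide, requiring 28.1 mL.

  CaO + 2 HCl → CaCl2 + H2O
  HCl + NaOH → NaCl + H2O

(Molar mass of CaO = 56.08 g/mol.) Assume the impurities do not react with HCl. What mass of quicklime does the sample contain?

n(HCl) added = 0.0977 × 0.328 = 0.0320 mol
n(NaOH) used in back-titration = 0.0281 × 0.160 = 4.50 × 10^-3 mol
n(HCl) left over = 4.50 × 10^-3 mol (1:1 ratio)
n(HCl) consumed by analyte = 0.0320 − 4.50 × 10^-3 = 0.0275 mol
From the 1:2 ratio, n(CaO) = 1/2 × 0.0275 = 0.0138 mol
mass of CaO = 0.0138 × 56.08 = 0.772 g

0.772 g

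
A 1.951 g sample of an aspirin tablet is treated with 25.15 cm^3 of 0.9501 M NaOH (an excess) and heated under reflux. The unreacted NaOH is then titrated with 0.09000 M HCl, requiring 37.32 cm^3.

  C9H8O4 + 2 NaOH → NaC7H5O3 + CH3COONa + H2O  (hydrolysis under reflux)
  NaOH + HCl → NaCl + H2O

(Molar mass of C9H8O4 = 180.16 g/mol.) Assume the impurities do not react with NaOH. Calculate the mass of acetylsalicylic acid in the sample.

1.850 g

n(NaOH) added = 0.02515 × 0.9501 = 0.02390 mol
n(HCl) used in back-titration = 0.03732 × 0.09000 = 3.359 × 10^-3 mol
n(NaOH) left over = 3.359 × 10^-3 mol (1:1 ratio)
n(NaOH) consumed by analyte = 0.02390 − 3.359 × 10^-3 = 0.02054 mol
From the 1:2 ratio, n(C9H8O4) = 1/2 × 0.02054 = 0.01027 mol
mass of C9H8O4 = 0.01027 × 180.16 = 1.850 g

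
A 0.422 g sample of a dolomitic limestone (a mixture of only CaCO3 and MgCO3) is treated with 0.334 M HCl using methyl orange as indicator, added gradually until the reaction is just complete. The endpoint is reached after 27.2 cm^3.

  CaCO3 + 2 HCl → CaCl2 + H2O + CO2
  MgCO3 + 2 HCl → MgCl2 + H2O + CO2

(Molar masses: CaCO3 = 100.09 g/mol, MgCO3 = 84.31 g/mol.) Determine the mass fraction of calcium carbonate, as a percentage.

58.7 %

n(HCl) = 0.0272 × 0.334 = 9.08 × 10^-3 mol
Let x = n(CaCO3), y = n(MgCO3).
Titrant: 2x + 2y = 9.08 × 10^-3;  mass: 100.09x + 84.31y = 0.422
Solving, x = 2.47 × 10^-3 mol, y = 2.07 × 10^-3 mol
mass of CaCO3 = 2.47 × 10^-3 × 100.09 = 0.248 g
% CaCO3 = 0.248 / 0.422 × 100 = 58.7 %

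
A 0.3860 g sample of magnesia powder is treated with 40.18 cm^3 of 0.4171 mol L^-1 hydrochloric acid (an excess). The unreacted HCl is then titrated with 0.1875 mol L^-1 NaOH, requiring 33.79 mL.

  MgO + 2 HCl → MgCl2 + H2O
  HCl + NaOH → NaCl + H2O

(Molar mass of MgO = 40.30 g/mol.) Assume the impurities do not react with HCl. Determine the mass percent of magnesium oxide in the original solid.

n(HCl) added = 0.04018 × 0.4171 = 0.01676 mol
n(NaOH) used in back-titration = 0.03379 × 0.1875 = 6.336 × 10^-3 mol
n(HCl) left over = 6.336 × 10^-3 mol (1:1 ratio)
n(HCl) consumed by analyte = 0.01676 − 6.336 × 10^-3 = 0.01042 mol
From the 1:2 ratio, n(MgO) = 1/2 × 0.01042 = 5.212 × 10^-3 mol
mass of MgO = 5.212 × 10^-3 × 40.30 = 0.2100 g
% MgO = 0.2100 / 0.3860 × 100 = 54.41 %

54.41 %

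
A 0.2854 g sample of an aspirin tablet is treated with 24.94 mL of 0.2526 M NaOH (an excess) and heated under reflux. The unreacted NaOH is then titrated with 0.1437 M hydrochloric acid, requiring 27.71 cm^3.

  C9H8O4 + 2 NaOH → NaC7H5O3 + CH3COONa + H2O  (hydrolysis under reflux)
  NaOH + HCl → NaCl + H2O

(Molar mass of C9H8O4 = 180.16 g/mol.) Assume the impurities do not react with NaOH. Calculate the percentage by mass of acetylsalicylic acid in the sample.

73.16 %

n(NaOH) added = 0.02494 × 0.2526 = 6.300 × 10^-3 mol
n(HCl) used in back-titration = 0.02771 × 0.1437 = 3.982 × 10^-3 mol
n(NaOH) left over = 3.982 × 10^-3 mol (1:1 ratio)
n(NaOH) consumed by analyte = 6.300 × 10^-3 − 3.982 × 10^-3 = 2.318 × 10^-3 mol
From the 1:2 ratio, n(C9H8O4) = 1/2 × 2.318 × 10^-3 = 1.159 × 10^-3 mol
mass of C9H8O4 = 1.159 × 10^-3 × 180.16 = 0.2088 g
% C9H8O4 = 0.2088 / 0.2854 × 100 = 73.16 %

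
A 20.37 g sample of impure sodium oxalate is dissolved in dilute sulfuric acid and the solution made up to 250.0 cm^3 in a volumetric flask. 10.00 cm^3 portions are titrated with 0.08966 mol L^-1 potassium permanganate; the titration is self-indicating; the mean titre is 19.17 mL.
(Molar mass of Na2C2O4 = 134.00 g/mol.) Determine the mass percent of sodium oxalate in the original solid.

2 MnO4^- + 5 C2O4^2- + 16 H^+ → 2 Mn^2+ + 10 CO2 + 8 H2O
n(KMnO4) per titration = 0.01917 × 0.08966 = 1.719 × 10^-3 mol
From the 5:2 ratio, n(Na2C2O4) in each aliquot = 5/2 × 1.719 × 10^-3 = 4.297 × 10^-3 mol
n(Na2C2O4) in the whole flask = 4.297 × 10^-3 × 250.0/10.00 = 0.1074 mol
mass of Na2C2O4 = 0.1074 × 134.00 = 14.39 g
% Na2C2O4 = 14.39 / 20.37 × 100 = 70.67 %

70.67 %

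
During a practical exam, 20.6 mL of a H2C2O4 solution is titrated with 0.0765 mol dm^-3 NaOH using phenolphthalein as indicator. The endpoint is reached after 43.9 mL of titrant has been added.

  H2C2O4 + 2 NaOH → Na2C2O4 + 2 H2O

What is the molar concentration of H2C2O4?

0.0815 mol/L

n(NaOH) = 0.0439 L × 0.0765 mol/L = 3.36 × 10^-3 mol
From the 1:2 mole ratio, n(H2C2O4) = 1/2 × 3.36 × 10^-3 = 1.68 × 10^-3 mol
[H2C2O4] = 1.68 × 10^-3 mol / 0.0206 L = 0.0815 mol/L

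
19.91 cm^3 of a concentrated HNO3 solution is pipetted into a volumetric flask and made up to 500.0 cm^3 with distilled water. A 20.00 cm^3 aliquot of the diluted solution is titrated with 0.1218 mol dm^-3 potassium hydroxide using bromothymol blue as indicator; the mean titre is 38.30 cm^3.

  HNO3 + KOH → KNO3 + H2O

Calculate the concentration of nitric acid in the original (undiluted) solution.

n(KOH) = 0.03830 × 0.1218 = 4.665 × 10^-3 mol
n(HNO3) in the aliquot = 4.665 × 10^-3 mol (1:1 ratio)
[HNO3]_dilute = 4.665 × 10^-3 / 0.02000 = 0.2332 mol/L
Dilution factor = 500.0 / 19.91 = 25.11
[HNO3]_stock = 0.2332 × 25.11 = 5.858 mol/L

5.858 mol/L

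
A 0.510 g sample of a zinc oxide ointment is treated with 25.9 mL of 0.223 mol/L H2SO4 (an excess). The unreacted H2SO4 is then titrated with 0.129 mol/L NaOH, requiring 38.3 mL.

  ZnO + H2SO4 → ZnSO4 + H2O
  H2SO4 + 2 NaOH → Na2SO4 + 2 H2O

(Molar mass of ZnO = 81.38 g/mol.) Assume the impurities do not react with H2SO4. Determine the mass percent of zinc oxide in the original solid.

n(H2SO4) added = 0.0259 × 0.223 = 5.78 × 10^-3 mol
n(NaOH) used in back-titration = 0.0383 × 0.129 = 4.94 × 10^-3 mol
From the 1:2 ratio, n(H2SO4) left over = 1/2 × 4.94 × 10^-3 = 2.47 × 10^-3 mol
n(H2SO4) consumed by analyte = 5.78 × 10^-3 − 2.47 × 10^-3 = 3.31 × 10^-3 mol
n(ZnO) = 3.31 × 10^-3 mol (1:1 ratio)
mass of ZnO = 3.31 × 10^-3 × 81.38 = 0.269 g
% ZnO = 0.269 / 0.510 × 100 = 52.7 %

52.7 %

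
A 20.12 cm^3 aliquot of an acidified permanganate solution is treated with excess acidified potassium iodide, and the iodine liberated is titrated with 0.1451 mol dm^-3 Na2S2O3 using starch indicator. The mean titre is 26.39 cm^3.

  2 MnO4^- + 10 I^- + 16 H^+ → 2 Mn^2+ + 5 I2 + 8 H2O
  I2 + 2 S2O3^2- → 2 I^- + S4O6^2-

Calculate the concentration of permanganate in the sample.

0.03806 mol/L

n(S2O3^2-) = 0.02639 × 0.1451 = 3.829 × 10^-3 mol
n(I2) = n(S2O3^2-)/2 = 1.915 × 10^-3 mol
From the 2:5 ratio, n(MnO4^-) in the aliquot = 2/5 × 1.915 × 10^-3 = 7.658 × 10^-4 mol
[MnO4^-] = 7.658 × 10^-4 / 0.02012 = 0.03806 mol/L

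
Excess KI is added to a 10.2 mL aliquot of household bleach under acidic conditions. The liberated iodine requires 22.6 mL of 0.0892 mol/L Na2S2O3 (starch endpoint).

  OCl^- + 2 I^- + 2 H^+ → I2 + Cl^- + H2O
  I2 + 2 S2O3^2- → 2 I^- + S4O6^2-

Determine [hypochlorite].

n(S2O3^2-) = 0.0226 × 0.0892 = 2.02 × 10^-3 mol
n(I2) = n(S2O3^2-)/2 = 1.01 × 10^-3 mol
n(OCl^-) in the aliquot = 1.01 × 10^-3 mol (1:1 ratio)
[OCl^-] = 1.01 × 10^-3 / 0.0102 = 0.0988 mol/L

0.0988 mol/L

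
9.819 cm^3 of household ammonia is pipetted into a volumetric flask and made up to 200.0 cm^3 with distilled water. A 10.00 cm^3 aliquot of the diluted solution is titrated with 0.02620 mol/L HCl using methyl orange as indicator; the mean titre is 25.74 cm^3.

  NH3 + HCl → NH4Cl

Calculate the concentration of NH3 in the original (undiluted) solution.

1.374 mol/L

n(HCl) = 0.02574 × 0.02620 = 6.744 × 10^-4 mol
n(NH3) in the aliquot = 6.744 × 10^-4 mol (1:1 ratio)
[NH3]_dilute = 6.744 × 10^-4 / 0.01000 = 0.06744 mol/L
Dilution factor = 200.0 / 9.819 = 20.37
[NH3]_stock = 0.06744 × 20.37 = 1.374 mol/L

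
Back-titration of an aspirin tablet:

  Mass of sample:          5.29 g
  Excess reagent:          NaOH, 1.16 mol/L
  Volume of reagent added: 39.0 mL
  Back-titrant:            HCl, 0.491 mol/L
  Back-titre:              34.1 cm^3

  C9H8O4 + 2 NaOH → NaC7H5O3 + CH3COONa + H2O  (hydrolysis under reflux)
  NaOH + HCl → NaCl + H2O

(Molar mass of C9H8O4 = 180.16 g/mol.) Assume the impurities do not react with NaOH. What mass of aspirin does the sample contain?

n(NaOH) added = 0.0390 × 1.16 = 0.0452 mol
n(HCl) used in back-titration = 0.0341 × 0.491 = 0.0167 mol
n(NaOH) left over = 0.0167 mol (1:1 ratio)
n(NaOH) consumed by analyte = 0.0452 − 0.0167 = 0.0285 mol
From the 1:2 ratio, n(C9H8O4) = 1/2 × 0.0285 = 0.0142 mol
mass of C9H8O4 = 0.0142 × 180.16 = 2.57 g

2.57 g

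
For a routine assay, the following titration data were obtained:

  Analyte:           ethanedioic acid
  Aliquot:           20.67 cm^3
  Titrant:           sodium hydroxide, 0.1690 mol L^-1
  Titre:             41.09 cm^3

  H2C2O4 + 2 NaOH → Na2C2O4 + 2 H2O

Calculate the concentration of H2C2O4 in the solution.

n(NaOH) = 0.04109 L × 0.1690 mol/L = 6.944 × 10^-3 mol
From the 1:2 mole ratio, n(H2C2O4) = 1/2 × 6.944 × 10^-3 = 3.472 × 10^-3 mol
[H2C2O4] = 3.472 × 10^-3 mol / 0.02067 L = 0.1680 mol/L

0.1680 mol/L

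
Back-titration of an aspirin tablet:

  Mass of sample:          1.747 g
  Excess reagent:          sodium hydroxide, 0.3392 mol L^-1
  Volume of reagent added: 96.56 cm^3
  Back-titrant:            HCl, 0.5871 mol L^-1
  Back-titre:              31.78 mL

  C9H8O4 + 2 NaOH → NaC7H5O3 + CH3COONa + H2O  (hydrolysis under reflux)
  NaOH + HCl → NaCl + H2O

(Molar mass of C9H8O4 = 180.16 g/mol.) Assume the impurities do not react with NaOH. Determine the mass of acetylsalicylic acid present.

1.270 g

n(NaOH) added = 0.09656 × 0.3392 = 0.03275 mol
n(HCl) used in back-titration = 0.03178 × 0.5871 = 0.01866 mol
n(NaOH) left over = 0.01866 mol (1:1 ratio)
n(NaOH) consumed by analyte = 0.03275 − 0.01866 = 0.01410 mol
From the 1:2 ratio, n(C9H8O4) = 1/2 × 0.01410 = 7.048 × 10^-3 mol
mass of C9H8O4 = 7.048 × 10^-3 × 180.16 = 1.270 g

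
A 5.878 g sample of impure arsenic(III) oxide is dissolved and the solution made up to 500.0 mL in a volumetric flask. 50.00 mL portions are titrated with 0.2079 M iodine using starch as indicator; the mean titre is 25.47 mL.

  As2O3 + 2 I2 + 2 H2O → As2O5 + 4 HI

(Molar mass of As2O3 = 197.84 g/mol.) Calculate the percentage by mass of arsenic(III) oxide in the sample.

89.11 %

n(I2) per titration = 0.02547 × 0.2079 = 5.295 × 10^-3 mol
From the 1:2 ratio, n(As2O3) in each aliquot = 1/2 × 5.295 × 10^-3 = 2.648 × 10^-3 mol
n(As2O3) in the whole flask = 2.648 × 10^-3 × 500.0/50.00 = 0.02648 mol
mass of As2O3 = 0.02648 × 197.84 = 5.238 g
% As2O3 = 5.238 / 5.878 × 100 = 89.11 %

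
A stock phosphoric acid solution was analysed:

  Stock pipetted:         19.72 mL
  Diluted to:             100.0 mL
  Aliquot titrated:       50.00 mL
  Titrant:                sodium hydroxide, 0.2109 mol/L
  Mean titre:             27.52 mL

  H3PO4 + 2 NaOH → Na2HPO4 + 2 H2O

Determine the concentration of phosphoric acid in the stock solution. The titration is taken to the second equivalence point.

n(NaOH) = 0.02752 × 0.2109 = 5.804 × 10^-3 mol
From the 1:2 ratio, n(H3PO4) in the aliquot = 1/2 × 5.804 × 10^-3 = 2.902 × 10^-3 mol
[H3PO4]_dilute = 2.902 × 10^-3 / 0.05000 = 0.05804 mol/L
Dilution factor = 100.0 / 19.72 = 5.071
[H3PO4]_stock = 0.05804 × 5.071 = 0.2943 mol/L

0.2943 mol/L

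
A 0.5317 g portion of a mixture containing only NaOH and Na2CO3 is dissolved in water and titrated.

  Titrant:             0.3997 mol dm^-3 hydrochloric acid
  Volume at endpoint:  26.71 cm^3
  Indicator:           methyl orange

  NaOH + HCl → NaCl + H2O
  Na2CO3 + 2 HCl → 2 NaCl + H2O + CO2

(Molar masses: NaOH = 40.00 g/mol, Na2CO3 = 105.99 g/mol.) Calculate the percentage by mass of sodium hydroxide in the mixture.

19.73 %

n(HCl) = 0.02671 × 0.3997 = 0.01068 mol
Let x = n(NaOH), y = n(Na2CO3).
Titrant: 1x + 2y = 0.01068;  mass: 40.00x + 105.99y = 0.5317
Solving, x = 2.622 × 10^-3 mol, y = 4.027 × 10^-3 mol
mass of NaOH = 2.622 × 10^-3 × 40.00 = 0.1049 g
% NaOH = 0.1049 / 0.5317 × 100 = 19.73 %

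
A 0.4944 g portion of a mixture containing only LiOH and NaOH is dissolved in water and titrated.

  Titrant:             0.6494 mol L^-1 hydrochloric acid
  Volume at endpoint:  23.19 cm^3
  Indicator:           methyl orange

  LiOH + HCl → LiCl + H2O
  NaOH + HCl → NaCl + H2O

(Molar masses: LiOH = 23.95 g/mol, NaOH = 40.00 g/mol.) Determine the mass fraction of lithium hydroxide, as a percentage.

32.59 %

n(HCl) = 0.02319 × 0.6494 = 0.01506 mol
Let x = n(LiOH), y = n(NaOH).
Titrant: 1x + 1y = 0.01506;  mass: 23.95x + 40.00y = 0.4944
Solving, x = 6.728 × 10^-3 mol, y = 8.332 × 10^-3 mol
mass of LiOH = 6.728 × 10^-3 × 23.95 = 0.1611 g
% LiOH = 0.1611 / 0.4944 × 100 = 32.59 %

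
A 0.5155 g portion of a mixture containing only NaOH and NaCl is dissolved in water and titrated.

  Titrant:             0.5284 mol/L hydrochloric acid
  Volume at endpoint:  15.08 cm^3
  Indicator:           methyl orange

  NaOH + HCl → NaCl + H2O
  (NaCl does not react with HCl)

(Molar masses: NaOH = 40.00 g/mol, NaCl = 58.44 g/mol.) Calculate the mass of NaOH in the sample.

n(HCl) = 0.01508 × 0.5284 = 7.968 × 10^-3 mol
Let x = n(NaOH), y = n(NaCl).
Titrant: 1x = 7.968 × 10^-3;  mass: 40.00x + 58.44y = 0.5155
Solving, x = 7.968 × 10^-3 mol, y = 3.367 × 10^-3 mol
mass of NaOH = 7.968 × 10^-3 × 40.00 = 0.3187 g

0.3187 g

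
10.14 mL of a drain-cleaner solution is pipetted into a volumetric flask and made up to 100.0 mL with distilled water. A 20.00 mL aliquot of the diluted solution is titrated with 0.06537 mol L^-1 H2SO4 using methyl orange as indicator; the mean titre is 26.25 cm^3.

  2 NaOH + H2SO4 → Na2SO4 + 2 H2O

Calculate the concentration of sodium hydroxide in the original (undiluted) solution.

1.692 mol/L

n(H2SO4) = 0.02625 × 0.06537 = 1.716 × 10^-3 mol
From the 2:1 ratio, n(NaOH) in the aliquot = 2/1 × 1.716 × 10^-3 = 3.432 × 10^-3 mol
[NaOH]_dilute = 3.432 × 10^-3 / 0.02000 = 0.1716 mol/L
Dilution factor = 100.0 / 10.14 = 9.862
[NaOH]_stock = 0.1716 × 9.862 = 1.692 mol/L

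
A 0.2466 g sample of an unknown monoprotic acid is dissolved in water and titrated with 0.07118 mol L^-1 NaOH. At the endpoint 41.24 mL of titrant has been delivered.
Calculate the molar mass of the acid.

84.01 g/mol

n(NaOH) = 0.04124 L × 0.07118 mol/L = 2.935 × 10^-3 mol
n(HA) = 2.935 × 10^-3 mol (1:1 ratio)
M = m / n = 0.2466 g / 2.935 × 10^-3 mol = 84.01 g/mol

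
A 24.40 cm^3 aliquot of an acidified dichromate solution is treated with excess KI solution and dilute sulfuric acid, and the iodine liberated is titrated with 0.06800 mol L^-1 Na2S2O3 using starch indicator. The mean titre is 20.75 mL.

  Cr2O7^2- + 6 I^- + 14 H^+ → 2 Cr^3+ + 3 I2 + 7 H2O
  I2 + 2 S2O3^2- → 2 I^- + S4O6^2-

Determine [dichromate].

0.009638 mol/L

n(S2O3^2-) = 0.02075 × 0.06800 = 1.411 × 10^-3 mol
n(I2) = n(S2O3^2-)/2 = 7.055 × 10^-4 mol
From the 1:3 ratio, n(Cr2O7^2-) in the aliquot = 1/3 × 7.055 × 10^-4 = 2.352 × 10^-4 mol
[Cr2O7^2-] = 2.352 × 10^-4 / 0.02440 = 0.009638 mol/L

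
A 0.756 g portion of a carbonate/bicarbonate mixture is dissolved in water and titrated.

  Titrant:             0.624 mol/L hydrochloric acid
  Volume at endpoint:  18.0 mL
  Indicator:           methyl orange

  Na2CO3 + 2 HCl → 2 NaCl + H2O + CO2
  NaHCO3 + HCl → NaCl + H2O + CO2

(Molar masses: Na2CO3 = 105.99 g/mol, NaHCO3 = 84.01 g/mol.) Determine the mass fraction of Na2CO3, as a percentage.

n(HCl) = 0.0180 × 0.624 = 0.0112 mol
Let x = n(Na2CO3), y = n(NaHCO3).
Titrant: 2x + 1y = 0.0112;  mass: 105.99x + 84.01y = 0.756
Solving, x = 3.02 × 10^-3 mol, y = 5.18 × 10^-3 mol
mass of Na2CO3 = 3.02 × 10^-3 × 105.99 = 0.321 g
% Na2CO3 = 0.321 / 0.756 × 100 = 42.4 %

42.4 %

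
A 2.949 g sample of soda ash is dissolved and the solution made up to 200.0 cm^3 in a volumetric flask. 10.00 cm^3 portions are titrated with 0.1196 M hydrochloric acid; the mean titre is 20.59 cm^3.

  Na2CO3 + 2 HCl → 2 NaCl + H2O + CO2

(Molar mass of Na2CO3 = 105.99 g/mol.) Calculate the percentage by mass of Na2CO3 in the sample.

n(HCl) per titration = 0.02059 × 0.1196 = 2.463 × 10^-3 mol
From the 1:2 ratio, n(Na2CO3) in each aliquot = 1/2 × 2.463 × 10^-3 = 1.231 × 10^-3 mol
n(Na2CO3) in the whole flask = 1.231 × 10^-3 × 200.0/10.00 = 0.02463 mol
mass of Na2CO3 = 0.02463 × 105.99 = 2.610 g
% Na2CO3 = 2.610 / 2.949 × 100 = 88.51 %

88.51 %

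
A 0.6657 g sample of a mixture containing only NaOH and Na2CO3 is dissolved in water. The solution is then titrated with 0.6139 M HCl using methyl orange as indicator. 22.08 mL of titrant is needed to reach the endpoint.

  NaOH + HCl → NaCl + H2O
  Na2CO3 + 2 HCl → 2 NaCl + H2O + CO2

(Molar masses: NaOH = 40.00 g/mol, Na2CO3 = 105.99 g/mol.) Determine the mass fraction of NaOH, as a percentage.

n(HCl) = 0.02208 × 0.6139 = 0.01355 mol
Let x = n(NaOH), y = n(Na2CO3).
Titrant: 1x + 2y = 0.01355;  mass: 40.00x + 105.99y = 0.6657
Solving, x = 4.051 × 10^-3 mol, y = 4.752 × 10^-3 mol
mass of NaOH = 4.051 × 10^-3 × 40.00 = 0.1620 g
% NaOH = 0.1620 / 0.6657 × 100 = 24.34 %

24.34 %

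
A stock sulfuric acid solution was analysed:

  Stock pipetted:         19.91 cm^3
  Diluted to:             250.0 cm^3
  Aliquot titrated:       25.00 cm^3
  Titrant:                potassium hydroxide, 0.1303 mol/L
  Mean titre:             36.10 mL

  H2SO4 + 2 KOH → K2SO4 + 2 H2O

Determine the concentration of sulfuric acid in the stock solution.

1.181 mol/L

n(KOH) = 0.03610 × 0.1303 = 4.704 × 10^-3 mol
From the 1:2 ratio, n(H2SO4) in the aliquot = 1/2 × 4.704 × 10^-3 = 2.352 × 10^-3 mol
[H2SO4]_dilute = 2.352 × 10^-3 / 0.02500 = 0.09408 mol/L
Dilution factor = 250.0 / 19.91 = 12.56
[H2SO4]_stock = 0.09408 × 12.56 = 1.181 mol/L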